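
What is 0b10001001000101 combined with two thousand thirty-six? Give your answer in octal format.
Convert 0b10001001000101 (binary) → 8192 + 512 + 64 + 4 + 1 = 8773 (decimal)
Convert two thousand thirty-six (English words) → 2×1000 + 36 = 2036 (decimal)
Compute 8773 + 2036 = 10809
Convert 10809 (decimal) → 10809 = 2×4096 + 5×512 + 7×8 + 1 → 0o25071 (octal)
0o25071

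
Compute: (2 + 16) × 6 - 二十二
Convert 二十二 (Chinese numeral) → 2×10 + 2 = 22 (decimal)
Expression in decimal: (2 + 16) × 6 - 22
Parentheses first: 2 + 16 = 18
Multiply: 18 × 6 = 108
Subtract: 108 - 22 = 86
86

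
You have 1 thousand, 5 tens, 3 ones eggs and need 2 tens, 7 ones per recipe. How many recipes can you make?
Convert 1 thousand, 5 tens, 3 ones (place-value notation) → 1×1000 + 5×10 + 3 = 1053 (decimal)
Convert 2 tens, 7 ones (place-value notation) → 2×10 + 7 = 27 (decimal)
Compute 1053 ÷ 27 = 39
39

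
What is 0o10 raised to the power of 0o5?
Convert 0o10 (octal) → 1×8 = 8 (decimal)
Convert 0o5 (octal) → 5 (decimal)
Compute 8 ^ 5 = 32768
32768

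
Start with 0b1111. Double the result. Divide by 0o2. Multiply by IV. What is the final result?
Convert 0b1111 (binary) → 8 + 4 + 2 + 1 = 15 (decimal)
Start: 15
15 × 2 = 30
Convert 0o2 (octal) → 2 (decimal)
30 ÷ 2 = 15
Convert IV (Roman numeral) → 4 (decimal)
15 × 4 = 60
60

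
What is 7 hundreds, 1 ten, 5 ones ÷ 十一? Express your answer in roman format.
Convert 7 hundreds, 1 ten, 5 ones (place-value notation) → 7×100 + 1×10 + 5 = 715 (decimal)
Convert 十一 (Chinese numeral) → 1×10 + 1 = 11 (decimal)
Compute 715 ÷ 11 = 65
Convert 65 (decimal) → 65 = 50 + 10 + 5 → LXV (Roman numeral)
LXV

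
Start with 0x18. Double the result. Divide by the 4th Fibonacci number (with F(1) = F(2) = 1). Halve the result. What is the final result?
Convert 0x18 (hexadecimal) → 1×16 + 8 = 24 (decimal)
Start: 24
24 × 2 = 48
Convert the 4th Fibonacci number (with F(1) = F(2) = 1) (Fibonacci index) → 1, 1, 2, 3 → 3 (decimal)
48 ÷ 3 = 16
16 ÷ 2 = 8
8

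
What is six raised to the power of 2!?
Convert six (English words) → 6 (decimal)
Convert 2! (factorial) → 2 (decimal)
Compute 6 ^ 2 = 36
36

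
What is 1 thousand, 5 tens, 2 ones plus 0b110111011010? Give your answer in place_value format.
Convert 1 thousand, 5 tens, 2 ones (place-value notation) → 1×1000 + 5×10 + 2 = 1052 (decimal)
Convert 0b110111011010 (binary) → 2048 + 1024 + 256 + 128 + 64 + 16 + 8 + 2 = 3546 (decimal)
Compute 1052 + 3546 = 4598
Convert 4598 (decimal) → 4598 = 4×1000 + 5×100 + 9×10 + 8 → 4 thousands, 5 hundreds, 9 tens, 8 ones (place-value notation)
4 thousands, 5 hundreds, 9 tens, 8 ones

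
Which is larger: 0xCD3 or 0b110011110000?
Convert 0xCD3 (hexadecimal) → 12×256 + 13×16 + 3 = 3283 (decimal)
Convert 0b110011110000 (binary) → 2048 + 1024 + 128 + 64 + 32 + 16 = 3312 (decimal)
Compare 3283 vs 3312: larger = 3312
3312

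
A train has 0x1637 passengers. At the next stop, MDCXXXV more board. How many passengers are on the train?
Convert 0x1637 (hexadecimal) → 1×4096 + 6×256 + 3×16 + 7 = 5687 (decimal)
Convert MDCXXXV (Roman numeral) → 1000 + 500 + 100 + 10 + 10 + 10 + 5 = 1635 (decimal)
Compute 5687 + 1635 = 7322
7322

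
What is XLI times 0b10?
Convert XLI (Roman numeral) → 40 + 1 = 41 (decimal)
Convert 0b10 (binary) → 2 (decimal)
Compute 41 × 2 = 82
82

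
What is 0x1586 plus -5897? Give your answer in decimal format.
Convert 0x1586 (hexadecimal) → 1×4096 + 5×256 + 8×16 + 6 = 5510 (decimal)
Compute 5510 + -5897 = -387
-387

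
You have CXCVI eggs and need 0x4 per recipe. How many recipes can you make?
Convert CXCVI (Roman numeral) → 100 + 90 + 5 + 1 = 196 (decimal)
Convert 0x4 (hexadecimal) → 4 (decimal)
Compute 196 ÷ 4 = 49
49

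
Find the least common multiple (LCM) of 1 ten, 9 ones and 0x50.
Convert 1 ten, 9 ones (place-value notation) → 1×10 + 9 = 19 (decimal)
Convert 0x50 (hexadecimal) → 5×16 = 80 (decimal)
Compute lcm(19, 80) = 1520
1520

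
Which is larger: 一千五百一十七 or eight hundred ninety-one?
Convert 一千五百一十七 (Chinese numeral) → 1×1000 + 5×100 + 1×10 + 7 = 1517 (decimal)
Convert eight hundred ninety-one (English words) → 8×100 + 91 = 891 (decimal)
Compare 1517 vs 891: larger = 1517
1517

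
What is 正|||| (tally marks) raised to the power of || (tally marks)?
Convert 正|||| (tally marks) → 5 + 4 = 9 (decimal)
Convert || (tally marks) → 2 (decimal)
Compute 9 ^ 2 = 81
81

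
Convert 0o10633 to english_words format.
Convert 0o10633 (octal) → 1×4096 + 6×64 + 3×8 + 3 = 4507 (decimal)
Convert 4507 (decimal) → 4507 = 4×1000 + 5×100 + 7 → four thousand five hundred seven (English words)
four thousand five hundred seven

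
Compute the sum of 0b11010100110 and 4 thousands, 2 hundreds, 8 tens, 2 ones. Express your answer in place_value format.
Convert 0b11010100110 (binary) → 1024 + 512 + 128 + 32 + 4 + 2 = 1702 (decimal)
Convert 4 thousands, 2 hundreds, 8 tens, 2 ones (place-value notation) → 4×1000 + 2×100 + 8×10 + 2 = 4282 (decimal)
Compute 1702 + 4282 = 5984
Convert 5984 (decimal) → 5984 = 5×1000 + 9×100 + 8×10 + 4 → 5 thousands, 9 hundreds, 8 tens, 4 ones (place-value notation)
5 thousands, 9 hundreds, 8 tens, 4 ones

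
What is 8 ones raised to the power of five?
Convert 8 ones (place-value notation) → 8 (decimal)
Convert five (English words) → 5 (decimal)
Compute 8 ^ 5 = 32768
32768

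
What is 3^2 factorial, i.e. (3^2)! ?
Convert 3^2 (power) → 9 (decimal)
Compute 9! = 362880
362880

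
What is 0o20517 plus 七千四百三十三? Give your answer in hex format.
Convert 0o20517 (octal) → 2×4096 + 5×64 + 1×8 + 7 = 8527 (decimal)
Convert 七千四百三十三 (Chinese numeral) → 7×1000 + 4×100 + 3×10 + 3 = 7433 (decimal)
Compute 8527 + 7433 = 15960
Convert 15960 (decimal) → 15960 = 3×4096 + 14×256 + 5×16 + 8 → 0x3E58 (hexadecimal)
0x3E58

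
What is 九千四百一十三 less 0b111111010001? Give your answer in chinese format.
Convert 九千四百一十三 (Chinese numeral) → 9×1000 + 4×100 + 1×10 + 3 = 9413 (decimal)
Convert 0b111111010001 (binary) → 2048 + 1024 + 512 + 256 + 128 + 64 + 16 + 1 = 4049 (decimal)
Compute 9413 - 4049 = 5364
Convert 5364 (decimal) → 5364 = 5×1000 + 3×100 + 6×10 + 4 → 五千三百六十四 (Chinese numeral)
五千三百六十四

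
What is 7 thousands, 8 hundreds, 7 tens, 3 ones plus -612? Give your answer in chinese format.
Convert 7 thousands, 8 hundreds, 7 tens, 3 ones (place-value notation) → 7×1000 + 8×100 + 7×10 + 3 = 7873 (decimal)
Compute 7873 + -612 = 7261
Convert 7261 (decimal) → 7261 = 7×1000 + 2×100 + 6×10 + 1 → 七千二百六十一 (Chinese numeral)
七千二百六十一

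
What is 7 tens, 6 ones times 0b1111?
Convert 7 tens, 6 ones (place-value notation) → 7×10 + 6 = 76 (decimal)
Convert 0b1111 (binary) → 8 + 4 + 2 + 1 = 15 (decimal)
Compute 76 × 15 = 1140
1140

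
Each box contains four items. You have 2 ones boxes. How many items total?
Convert four (English words) → 4 (decimal)
Convert 2 ones (place-value notation) → 2 (decimal)
Compute 4 × 2 = 8
8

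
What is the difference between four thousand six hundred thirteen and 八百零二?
Convert four thousand six hundred thirteen (English words) → 4×1000 + 6×100 + 13 = 4613 (decimal)
Convert 八百零二 (Chinese numeral) → 8×100 + 2 = 802 (decimal)
Difference: |4613 - 802| = 3811
3811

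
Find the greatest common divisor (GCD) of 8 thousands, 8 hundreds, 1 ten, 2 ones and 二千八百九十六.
Convert 8 thousands, 8 hundreds, 1 ten, 2 ones (place-value notation) → 8×1000 + 8×100 + 1×10 + 2 = 8812 (decimal)
Convert 二千八百九十六 (Chinese numeral) → 2×1000 + 8×100 + 9×10 + 6 = 2896 (decimal)
Compute gcd(8812, 2896) = 4
4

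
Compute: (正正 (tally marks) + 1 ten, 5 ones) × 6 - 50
Convert 正正 (tally marks) → 5 + 5 = 10 (decimal)
Convert 1 ten, 5 ones (place-value notation) → 1×10 + 5 = 15 (decimal)
Expression in decimal: (10 + 15) × 6 - 50
Parentheses first: 10 + 15 = 25
Multiply: 25 × 6 = 150
Subtract: 150 - 50 = 100
100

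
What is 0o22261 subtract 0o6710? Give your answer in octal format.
Convert 0o22261 (octal) → 2×4096 + 2×512 + 2×64 + 6×8 + 1 = 9393 (decimal)
Convert 0o6710 (octal) → 6×512 + 7×64 + 1×8 = 3528 (decimal)
Compute 9393 - 3528 = 5865
Convert 5865 (decimal) → 5865 = 1×4096 + 3×512 + 3×64 + 5×8 + 1 → 0o13351 (octal)
0o13351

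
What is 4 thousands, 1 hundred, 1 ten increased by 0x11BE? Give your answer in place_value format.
Convert 4 thousands, 1 hundred, 1 ten (place-value notation) → 4×1000 + 1×100 + 1×10 = 4110 (decimal)
Convert 0x11BE (hexadecimal) → 1×4096 + 1×256 + 11×16 + 14 = 4542 (decimal)
Compute 4110 + 4542 = 8652
Convert 8652 (decimal) → 8652 = 8×1000 + 6×100 + 5×10 + 2 → 8 thousands, 6 hundreds, 5 tens, 2 ones (place-value notation)
8 thousands, 6 hundreds, 5 tens, 2 ones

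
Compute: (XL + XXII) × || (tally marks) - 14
Convert XL (Roman numeral) → 40 (decimal)
Convert XXII (Roman numeral) → 10 + 10 + 1 + 1 = 22 (decimal)
Convert || (tally marks) → 2 (decimal)
Expression in decimal: (40 + 22) × 2 - 14
Parentheses first: 40 + 22 = 62
Multiply: 62 × 2 = 124
Subtract: 124 - 14 = 110
110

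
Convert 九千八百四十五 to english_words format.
Convert 九千八百四十五 (Chinese numeral) → 9×1000 + 8×100 + 4×10 + 5 = 9845 (decimal)
Convert 9845 (decimal) → 9845 = 9×1000 + 8×100 + 45 → nine thousand eight hundred forty-five (English words)
nine thousand eight hundred forty-five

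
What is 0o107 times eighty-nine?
Convert 0o107 (octal) → 1×64 + 7 = 71 (decimal)
Convert eighty-nine (English words) → 89 (decimal)
Compute 71 × 89 = 6319
6319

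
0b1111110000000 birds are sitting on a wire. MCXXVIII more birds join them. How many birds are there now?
Convert 0b1111110000000 (binary) → 4096 + 2048 + 1024 + 512 + 256 + 128 = 8064 (decimal)
Convert MCXXVIII (Roman numeral) → 1000 + 100 + 10 + 10 + 5 + 1 + 1 + 1 = 1128 (decimal)
Compute 8064 + 1128 = 9192
9192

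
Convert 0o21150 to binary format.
Convert 0o21150 (octal) → 2×4096 + 1×512 + 1×64 + 5×8 = 8808 (decimal)
Convert 8808 (decimal) → 8808 = 8192 + 512 + 64 + 32 + 8 → 0b10001001101000 (binary)
0b10001001101000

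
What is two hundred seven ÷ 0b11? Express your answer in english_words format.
Convert two hundred seven (English words) → 2×100 + 7 = 207 (decimal)
Convert 0b11 (binary) → 2 + 1 = 3 (decimal)
Compute 207 ÷ 3 = 69
Convert 69 (decimal) → sixty-nine (English words)
sixty-nine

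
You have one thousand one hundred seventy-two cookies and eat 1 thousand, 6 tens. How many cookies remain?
Convert one thousand one hundred seventy-two (English words) → 1×1000 + 1×100 + 72 = 1172 (decimal)
Convert 1 thousand, 6 tens (place-value notation) → 1×1000 + 6×10 = 1060 (decimal)
Compute 1172 - 1060 = 112
112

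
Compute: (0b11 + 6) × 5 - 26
Convert 0b11 (binary) → 2 + 1 = 3 (decimal)
Expression in decimal: (3 + 6) × 5 - 26
Parentheses first: 3 + 6 = 9
Multiply: 9 × 5 = 45
Subtract: 45 - 26 = 19
19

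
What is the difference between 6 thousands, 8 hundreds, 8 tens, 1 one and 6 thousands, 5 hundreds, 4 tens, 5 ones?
Convert 6 thousands, 8 hundreds, 8 tens, 1 one (place-value notation) → 6×1000 + 8×100 + 8×10 + 1 = 6881 (decimal)
Convert 6 thousands, 5 hundreds, 4 tens, 5 ones (place-value notation) → 6×1000 + 5×100 + 4×10 + 5 = 6545 (decimal)
Difference: |6881 - 6545| = 336
336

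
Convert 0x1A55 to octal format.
Convert 0x1A55 (hexadecimal) → 1×4096 + 10×256 + 5×16 + 5 = 6741 (decimal)
Convert 6741 (decimal) → 6741 = 1×4096 + 5×512 + 1×64 + 2×8 + 5 → 0o15125 (octal)
0o15125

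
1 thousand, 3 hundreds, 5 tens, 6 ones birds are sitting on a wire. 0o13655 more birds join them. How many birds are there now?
Convert 1 thousand, 3 hundreds, 5 tens, 6 ones (place-value notation) → 1×1000 + 3×100 + 5×10 + 6 = 1356 (decimal)
Convert 0o13655 (octal) → 1×4096 + 3×512 + 6×64 + 5×8 + 5 = 6061 (decimal)
Compute 1356 + 6061 = 7417
7417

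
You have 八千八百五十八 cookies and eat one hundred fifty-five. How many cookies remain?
Convert 八千八百五十八 (Chinese numeral) → 8×1000 + 8×100 + 5×10 + 8 = 8858 (decimal)
Convert one hundred fifty-five (English words) → 1×100 + 55 = 155 (decimal)
Compute 8858 - 155 = 8703
8703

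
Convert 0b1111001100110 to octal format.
Convert 0b1111001100110 (binary) → 4096 + 2048 + 1024 + 512 + 64 + 32 + 4 + 2 = 7782 (decimal)
Convert 7782 (decimal) → 7782 = 1×4096 + 7×512 + 1×64 + 4×8 + 6 → 0o17146 (octal)
0o17146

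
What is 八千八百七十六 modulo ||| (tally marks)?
Convert 八千八百七十六 (Chinese numeral) → 8×1000 + 8×100 + 7×10 + 6 = 8876 (decimal)
Convert ||| (tally marks) → 3 (decimal)
Compute 8876 mod 3 = 2
2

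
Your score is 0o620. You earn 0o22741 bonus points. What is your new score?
Convert 0o620 (octal) → 6×64 + 2×8 = 400 (decimal)
Convert 0o22741 (octal) → 2×4096 + 2×512 + 7×64 + 4×8 + 1 = 9697 (decimal)
Compute 400 + 9697 = 10097
10097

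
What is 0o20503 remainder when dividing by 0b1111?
Convert 0o20503 (octal) → 2×4096 + 5×64 + 3 = 8515 (decimal)
Convert 0b1111 (binary) → 8 + 4 + 2 + 1 = 15 (decimal)
Compute 8515 mod 15 = 10
10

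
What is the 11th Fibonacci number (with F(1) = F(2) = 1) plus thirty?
The 11th Fibonacci number (with F(1) = F(2) = 1): 1, 1, 2, 3, 5, 8, 13, 21, 34, 55, 89 → 89
Convert thirty (English words) → 30 (decimal)
Compute 89 + 30 = 119
119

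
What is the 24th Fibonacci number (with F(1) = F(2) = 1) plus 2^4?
The 24th Fibonacci number (with F(1) = F(2) = 1) = 46368
Convert 2^4 (power) → 16 (decimal)
Compute 46368 + 16 = 46384
46384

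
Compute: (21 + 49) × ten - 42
Convert ten (English words) → 10 (decimal)
Expression in decimal: (21 + 49) × 10 - 42
Parentheses first: 21 + 49 = 70
Multiply: 70 × 10 = 700
Subtract: 700 - 42 = 658
658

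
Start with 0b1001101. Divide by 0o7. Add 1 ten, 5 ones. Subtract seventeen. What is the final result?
Convert 0b1001101 (binary) → 64 + 8 + 4 + 1 = 77 (decimal)
Start: 77
Convert 0o7 (octal) → 7 (decimal)
77 ÷ 7 = 11
Convert 1 ten, 5 ones (place-value notation) → 1×10 + 5 = 15 (decimal)
11 + 15 = 26
Convert seventeen (English words) → 17 (decimal)
26 - 17 = 9
9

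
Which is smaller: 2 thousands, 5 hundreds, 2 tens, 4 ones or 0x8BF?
Convert 2 thousands, 5 hundreds, 2 tens, 4 ones (place-value notation) → 2×1000 + 5×100 + 2×10 + 4 = 2524 (decimal)
Convert 0x8BF (hexadecimal) → 8×256 + 11×16 + 15 = 2239 (decimal)
Compare 2524 vs 2239: smaller = 2239
2239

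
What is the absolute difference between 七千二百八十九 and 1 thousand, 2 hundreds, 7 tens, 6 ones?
Convert 七千二百八十九 (Chinese numeral) → 7×1000 + 2×100 + 8×10 + 9 = 7289 (decimal)
Convert 1 thousand, 2 hundreds, 7 tens, 6 ones (place-value notation) → 1×1000 + 2×100 + 7×10 + 6 = 1276 (decimal)
Compute |7289 - 1276| = 6013
6013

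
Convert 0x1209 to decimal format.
Convert 0x1209 (hexadecimal) → 1×4096 + 2×256 + 9 = 4617 (decimal)
4617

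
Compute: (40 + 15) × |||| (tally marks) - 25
Convert |||| (tally marks) → 4 (decimal)
Expression in decimal: (40 + 15) × 4 - 25
Parentheses first: 40 + 15 = 55
Multiply: 55 × 4 = 220
Subtract: 220 - 25 = 195
195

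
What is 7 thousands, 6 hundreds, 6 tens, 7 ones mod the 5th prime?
Convert 7 thousands, 6 hundreds, 6 tens, 7 ones (place-value notation) → 7×1000 + 6×100 + 6×10 + 7 = 7667 (decimal)
Convert the 5th prime (prime index) → 11 (decimal)
Compute 7667 mod 11 = 0
0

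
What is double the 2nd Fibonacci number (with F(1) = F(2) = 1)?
The 2nd Fibonacci number (with F(1) = F(2) = 1) = 1
Compute 1 × 2 = 2
2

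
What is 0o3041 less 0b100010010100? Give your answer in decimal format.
Convert 0o3041 (octal) → 3×512 + 4×8 + 1 = 1569 (decimal)
Convert 0b100010010100 (binary) → 2048 + 128 + 16 + 4 = 2196 (decimal)
Compute 1569 - 2196 = -627
-627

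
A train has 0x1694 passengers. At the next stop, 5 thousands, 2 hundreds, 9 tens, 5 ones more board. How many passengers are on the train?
Convert 0x1694 (hexadecimal) → 1×4096 + 6×256 + 9×16 + 4 = 5780 (decimal)
Convert 5 thousands, 2 hundreds, 9 tens, 5 ones (place-value notation) → 5×1000 + 2×100 + 9×10 + 5 = 5295 (decimal)
Compute 5780 + 5295 = 11075
11075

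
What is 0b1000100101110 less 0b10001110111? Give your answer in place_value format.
Convert 0b1000100101110 (binary) → 4096 + 256 + 32 + 8 + 4 + 2 = 4398 (decimal)
Convert 0b10001110111 (binary) → 1024 + 64 + 32 + 16 + 4 + 2 + 1 = 1143 (decimal)
Compute 4398 - 1143 = 3255
Convert 3255 (decimal) → 3255 = 3×1000 + 2×100 + 5×10 + 5 → 3 thousands, 2 hundreds, 5 tens, 5 ones (place-value notation)
3 thousands, 2 hundreds, 5 tens, 5 ones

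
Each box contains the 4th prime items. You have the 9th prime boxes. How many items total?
Convert the 4th prime (prime index) → 7 (decimal)
Convert the 9th prime (prime index) → 23 (decimal)
Compute 7 × 23 = 161
161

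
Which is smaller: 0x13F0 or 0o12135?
Convert 0x13F0 (hexadecimal) → 1×4096 + 3×256 + 15×16 = 5104 (decimal)
Convert 0o12135 (octal) → 1×4096 + 2×512 + 1×64 + 3×8 + 5 = 5213 (decimal)
Compare 5104 vs 5213: smaller = 5104
5104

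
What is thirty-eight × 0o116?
Convert thirty-eight (English words) → 38 (decimal)
Convert 0o116 (octal) → 1×64 + 1×8 + 6 = 78 (decimal)
Compute 38 × 78 = 2964
2964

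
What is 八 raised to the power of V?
Convert 八 (Chinese numeral) → 8 (decimal)
Convert V (Roman numeral) → 5 (decimal)
Compute 8 ^ 5 = 32768
32768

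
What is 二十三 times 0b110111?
Convert 二十三 (Chinese numeral) → 2×10 + 3 = 23 (decimal)
Convert 0b110111 (binary) → 32 + 16 + 4 + 2 + 1 = 55 (decimal)
Compute 23 × 55 = 1265
1265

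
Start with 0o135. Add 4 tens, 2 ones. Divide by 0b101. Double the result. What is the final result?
Convert 0o135 (octal) → 1×64 + 3×8 + 5 = 93 (decimal)
Start: 93
Convert 4 tens, 2 ones (place-value notation) → 4×10 + 2 = 42 (decimal)
93 + 42 = 135
Convert 0b101 (binary) → 4 + 1 = 5 (decimal)
135 ÷ 5 = 27
27 × 2 = 54
54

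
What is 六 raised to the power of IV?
Convert 六 (Chinese numeral) → 6 (decimal)
Convert IV (Roman numeral) → 4 (decimal)
Compute 6 ^ 4 = 1296
1296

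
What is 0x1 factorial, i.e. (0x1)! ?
Convert 0x1 (hexadecimal) → 1 (decimal)
Compute 1! = 1
1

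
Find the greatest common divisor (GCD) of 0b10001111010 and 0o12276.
Convert 0b10001111010 (binary) → 1024 + 64 + 32 + 16 + 8 + 2 = 1146 (decimal)
Convert 0o12276 (octal) → 1×4096 + 2×512 + 2×64 + 7×8 + 6 = 5310 (decimal)
Compute gcd(1146, 5310) = 6
6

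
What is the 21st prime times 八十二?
Convert the 21st prime (prime index) → 73 (decimal)
Convert 八十二 (Chinese numeral) → 8×10 + 2 = 82 (decimal)
Compute 73 × 82 = 5986
5986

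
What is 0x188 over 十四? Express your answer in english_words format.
Convert 0x188 (hexadecimal) → 1×256 + 8×16 + 8 = 392 (decimal)
Convert 十四 (Chinese numeral) → 1×10 + 4 = 14 (decimal)
Compute 392 ÷ 14 = 28
Convert 28 (decimal) → twenty-eight (English words)
twenty-eight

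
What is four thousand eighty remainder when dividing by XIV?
Convert four thousand eighty (English words) → 4×1000 + 80 = 4080 (decimal)
Convert XIV (Roman numeral) → 10 + 4 = 14 (decimal)
Compute 4080 mod 14 = 6
6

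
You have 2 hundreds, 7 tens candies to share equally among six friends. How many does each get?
Convert 2 hundreds, 7 tens (place-value notation) → 2×100 + 7×10 = 270 (decimal)
Convert six (English words) → 6 (decimal)
Compute 270 ÷ 6 = 45
45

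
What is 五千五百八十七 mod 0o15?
Convert 五千五百八十七 (Chinese numeral) → 5×1000 + 5×100 + 8×10 + 7 = 5587 (decimal)
Convert 0o15 (octal) → 1×8 + 5 = 13 (decimal)
Compute 5587 mod 13 = 10
10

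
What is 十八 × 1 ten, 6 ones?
Convert 十八 (Chinese numeral) → 1×10 + 8 = 18 (decimal)
Convert 1 ten, 6 ones (place-value notation) → 1×10 + 6 = 16 (decimal)
Compute 18 × 16 = 288
288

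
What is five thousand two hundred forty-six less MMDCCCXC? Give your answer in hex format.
Convert five thousand two hundred forty-six (English words) → 5×1000 + 2×100 + 46 = 5246 (decimal)
Convert MMDCCCXC (Roman numeral) → 1000 + 1000 + 500 + 100 + 100 + 100 + 90 = 2890 (decimal)
Compute 5246 - 2890 = 2356
Convert 2356 (decimal) → 2356 = 9×256 + 3×16 + 4 → 0x934 (hexadecimal)
0x934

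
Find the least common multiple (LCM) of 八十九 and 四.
Convert 八十九 (Chinese numeral) → 8×10 + 9 = 89 (decimal)
Convert 四 (Chinese numeral) → 4 (decimal)
Compute lcm(89, 4) = 356
356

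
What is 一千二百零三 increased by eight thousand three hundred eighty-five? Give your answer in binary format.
Convert 一千二百零三 (Chinese numeral) → 1×1000 + 2×100 + 3 = 1203 (decimal)
Convert eight thousand three hundred eighty-five (English words) → 8×1000 + 3×100 + 85 = 8385 (decimal)
Compute 1203 + 8385 = 9588
Convert 9588 (decimal) → 9588 = 8192 + 1024 + 256 + 64 + 32 + 16 + 4 → 0b10010101110100 (binary)
0b10010101110100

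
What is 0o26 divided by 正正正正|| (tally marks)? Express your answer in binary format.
Convert 0o26 (octal) → 2×8 + 6 = 22 (decimal)
Convert 正正正正|| (tally marks) → 5 + 5 + 5 + 5 + 2 = 22 (decimal)
Compute 22 ÷ 22 = 1
Convert 1 (decimal) → 0b1 (binary)
0b1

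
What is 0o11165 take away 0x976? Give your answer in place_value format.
Convert 0o11165 (octal) → 1×4096 + 1×512 + 1×64 + 6×8 + 5 = 4725 (decimal)
Convert 0x976 (hexadecimal) → 9×256 + 7×16 + 6 = 2422 (decimal)
Compute 4725 - 2422 = 2303
Convert 2303 (decimal) → 2303 = 2×1000 + 3×100 + 3 → 2 thousands, 3 hundreds, 3 ones (place-value notation)
2 thousands, 3 hundreds, 3 ones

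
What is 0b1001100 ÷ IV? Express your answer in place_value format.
Convert 0b1001100 (binary) → 64 + 8 + 4 = 76 (decimal)
Convert IV (Roman numeral) → 4 (decimal)
Compute 76 ÷ 4 = 19
Convert 19 (decimal) → 19 = 1×10 + 9 → 1 ten, 9 ones (place-value notation)
1 ten, 9 ones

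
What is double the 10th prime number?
The 10th prime number = 29
Compute 29 × 2 = 58
58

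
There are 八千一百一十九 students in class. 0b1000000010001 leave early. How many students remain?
Convert 八千一百一十九 (Chinese numeral) → 8×1000 + 1×100 + 1×10 + 9 = 8119 (decimal)
Convert 0b1000000010001 (binary) → 4096 + 16 + 1 = 4113 (decimal)
Compute 8119 - 4113 = 4006
4006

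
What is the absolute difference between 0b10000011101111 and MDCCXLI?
Convert 0b10000011101111 (binary) → 8192 + 128 + 64 + 32 + 8 + 4 + 2 + 1 = 8431 (decimal)
Convert MDCCXLI (Roman numeral) → 1000 + 500 + 100 + 100 + 40 + 1 = 1741 (decimal)
Compute |8431 - 1741| = 6690
6690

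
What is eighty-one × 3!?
Convert eighty-one (English words) → 81 (decimal)
Convert 3! (factorial) → 6 (decimal)
Compute 81 × 6 = 486
486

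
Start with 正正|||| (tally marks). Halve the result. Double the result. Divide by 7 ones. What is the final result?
Convert 正正|||| (tally marks) → 5 + 5 + 4 = 14 (decimal)
Start: 14
14 ÷ 2 = 7
7 × 2 = 14
Convert 7 ones (place-value notation) → 7 (decimal)
14 ÷ 7 = 2
2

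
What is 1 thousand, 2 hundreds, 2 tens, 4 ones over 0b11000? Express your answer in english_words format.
Convert 1 thousand, 2 hundreds, 2 tens, 4 ones (place-value notation) → 1×1000 + 2×100 + 2×10 + 4 = 1224 (decimal)
Convert 0b11000 (binary) → 16 + 8 = 24 (decimal)
Compute 1224 ÷ 24 = 51
Convert 51 (decimal) → fifty-one (English words)
fifty-one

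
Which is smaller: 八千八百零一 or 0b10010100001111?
Convert 八千八百零一 (Chinese numeral) → 8×1000 + 8×100 + 1 = 8801 (decimal)
Convert 0b10010100001111 (binary) → 8192 + 1024 + 256 + 8 + 4 + 2 + 1 = 9487 (decimal)
Compare 8801 vs 9487: smaller = 8801
8801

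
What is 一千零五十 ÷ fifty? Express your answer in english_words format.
Convert 一千零五十 (Chinese numeral) → 1×1000 + 5×10 = 1050 (decimal)
Convert fifty (English words) → 50 (decimal)
Compute 1050 ÷ 50 = 21
Convert 21 (decimal) → twenty-one (English words)
twenty-one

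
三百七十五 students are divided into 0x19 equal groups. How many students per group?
Convert 三百七十五 (Chinese numeral) → 3×100 + 7×10 + 5 = 375 (decimal)
Convert 0x19 (hexadecimal) → 1×16 + 9 = 25 (decimal)
Compute 375 ÷ 25 = 15
15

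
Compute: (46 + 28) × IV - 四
Convert IV (Roman numeral) → 4 (decimal)
Convert 四 (Chinese numeral) → 4 (decimal)
Expression in decimal: (46 + 28) × 4 - 4
Parentheses first: 46 + 28 = 74
Multiply: 74 × 4 = 296
Subtract: 296 - 4 = 292
292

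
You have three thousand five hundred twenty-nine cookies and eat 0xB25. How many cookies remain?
Convert three thousand five hundred twenty-nine (English words) → 3×1000 + 5×100 + 29 = 3529 (decimal)
Convert 0xB25 (hexadecimal) → 11×256 + 2×16 + 5 = 2853 (decimal)
Compute 3529 - 2853 = 676
676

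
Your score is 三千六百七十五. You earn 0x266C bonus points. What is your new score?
Convert 三千六百七十五 (Chinese numeral) → 3×1000 + 6×100 + 7×10 + 5 = 3675 (decimal)
Convert 0x266C (hexadecimal) → 2×4096 + 6×256 + 6×16 + 12 = 9836 (decimal)
Compute 3675 + 9836 = 13511
13511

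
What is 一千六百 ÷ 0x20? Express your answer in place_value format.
Convert 一千六百 (Chinese numeral) → 1×1000 + 6×100 = 1600 (decimal)
Convert 0x20 (hexadecimal) → 2×16 = 32 (decimal)
Compute 1600 ÷ 32 = 50
Convert 50 (decimal) → 50 = 5×10 → 5 tens (place-value notation)
5 tens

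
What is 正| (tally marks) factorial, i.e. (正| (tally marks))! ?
Convert 正| (tally marks) → 5 + 1 = 6 (decimal)
Compute 6! = 720
720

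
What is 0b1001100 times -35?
Convert 0b1001100 (binary) → 64 + 8 + 4 = 76 (decimal)
Compute 76 × -35 = -2660
-2660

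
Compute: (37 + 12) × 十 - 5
Convert 十 (Chinese numeral) → 1×10 = 10 (decimal)
Expression in decimal: (37 + 12) × 10 - 5
Parentheses first: 37 + 12 = 49
Multiply: 49 × 10 = 490
Subtract: 490 - 5 = 485
485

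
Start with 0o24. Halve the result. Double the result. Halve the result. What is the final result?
Convert 0o24 (octal) → 2×8 + 4 = 20 (decimal)
Start: 20
20 ÷ 2 = 10
10 × 2 = 20
20 ÷ 2 = 10
10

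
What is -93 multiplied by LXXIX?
Convert LXXIX (Roman numeral) → 50 + 10 + 10 + 9 = 79 (decimal)
Compute -93 × 79 = -7347
-7347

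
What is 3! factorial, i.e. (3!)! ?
Convert 3! (factorial) → 6 (decimal)
Compute 6! = 720
720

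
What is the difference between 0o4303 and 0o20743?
Convert 0o4303 (octal) → 4×512 + 3×64 + 3 = 2243 (decimal)
Convert 0o20743 (octal) → 2×4096 + 7×64 + 4×8 + 3 = 8675 (decimal)
Difference: |2243 - 8675| = 6432
6432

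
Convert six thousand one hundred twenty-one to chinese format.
Convert six thousand one hundred twenty-one (English words) → 6×1000 + 1×100 + 21 = 6121 (decimal)
Convert 6121 (decimal) → 6121 = 6×1000 + 1×100 + 2×10 + 1 → 六千一百二十一 (Chinese numeral)
六千一百二十一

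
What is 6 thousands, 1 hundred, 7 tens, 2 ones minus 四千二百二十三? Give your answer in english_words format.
Convert 6 thousands, 1 hundred, 7 tens, 2 ones (place-value notation) → 6×1000 + 1×100 + 7×10 + 2 = 6172 (decimal)
Convert 四千二百二十三 (Chinese numeral) → 4×1000 + 2×100 + 2×10 + 3 = 4223 (decimal)
Compute 6172 - 4223 = 1949
Convert 1949 (decimal) → 1949 = 1×1000 + 9×100 + 49 → one thousand nine hundred forty-nine (English words)
one thousand nine hundred forty-nine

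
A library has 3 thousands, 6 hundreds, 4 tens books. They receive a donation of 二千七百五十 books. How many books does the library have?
Convert 3 thousands, 6 hundreds, 4 tens (place-value notation) → 3×1000 + 6×100 + 4×10 = 3640 (decimal)
Convert 二千七百五十 (Chinese numeral) → 2×1000 + 7×100 + 5×10 = 2750 (decimal)
Compute 3640 + 2750 = 6390
6390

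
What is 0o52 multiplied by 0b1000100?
Convert 0o52 (octal) → 5×8 + 2 = 42 (decimal)
Convert 0b1000100 (binary) → 64 + 4 = 68 (decimal)
Compute 42 × 68 = 2856
2856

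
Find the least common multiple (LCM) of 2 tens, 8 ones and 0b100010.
Convert 2 tens, 8 ones (place-value notation) → 2×10 + 8 = 28 (decimal)
Convert 0b100010 (binary) → 32 + 2 = 34 (decimal)
Compute lcm(28, 34) = 476
476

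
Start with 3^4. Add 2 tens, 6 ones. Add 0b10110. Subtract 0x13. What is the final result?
Convert 3^4 (power) → 81 (decimal)
Start: 81
Convert 2 tens, 6 ones (place-value notation) → 2×10 + 6 = 26 (decimal)
81 + 26 = 107
Convert 0b10110 (binary) → 16 + 4 + 2 = 22 (decimal)
107 + 22 = 129
Convert 0x13 (hexadecimal) → 1×16 + 3 = 19 (decimal)
129 - 19 = 110
110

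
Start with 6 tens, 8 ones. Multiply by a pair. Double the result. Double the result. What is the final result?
Convert 6 tens, 8 ones (place-value notation) → 6×10 + 8 = 68 (decimal)
Start: 68
Convert a pair (colloquial) → 2 (decimal)
68 × 2 = 136
136 × 2 = 272
272 × 2 = 544
544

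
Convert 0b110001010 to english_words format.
Convert 0b110001010 (binary) → 256 + 128 + 8 + 2 = 394 (decimal)
Convert 394 (decimal) → 394 = 3×100 + 94 → three hundred ninety-four (English words)
three hundred ninety-four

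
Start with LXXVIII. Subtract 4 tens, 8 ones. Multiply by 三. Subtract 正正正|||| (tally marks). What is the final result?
Convert LXXVIII (Roman numeral) → 50 + 10 + 10 + 5 + 1 + 1 + 1 = 78 (decimal)
Start: 78
Convert 4 tens, 8 ones (place-value notation) → 4×10 + 8 = 48 (decimal)
78 - 48 = 30
Convert 三 (Chinese numeral) → 3 (decimal)
30 × 3 = 90
Convert 正正正|||| (tally marks) → 5 + 5 + 5 + 4 = 19 (decimal)
90 - 19 = 71
71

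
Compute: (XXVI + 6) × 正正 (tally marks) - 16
Convert XXVI (Roman numeral) → 10 + 10 + 5 + 1 = 26 (decimal)
Convert 正正 (tally marks) → 5 + 5 = 10 (decimal)
Expression in decimal: (26 + 6) × 10 - 16
Parentheses first: 26 + 6 = 32
Multiply: 32 × 10 = 320
Subtract: 320 - 16 = 304
304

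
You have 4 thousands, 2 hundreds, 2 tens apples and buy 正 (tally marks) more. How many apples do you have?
Convert 4 thousands, 2 hundreds, 2 tens (place-value notation) → 4×1000 + 2×100 + 2×10 = 4220 (decimal)
Convert 正 (tally marks) → 5 (decimal)
Compute 4220 + 5 = 4225
4225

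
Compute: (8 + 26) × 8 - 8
Parentheses first: 8 + 26 = 34
Multiply: 34 × 8 = 272
Subtract: 272 - 8 = 264
264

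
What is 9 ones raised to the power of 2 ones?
Convert 9 ones (place-value notation) → 9 (decimal)
Convert 2 ones (place-value notation) → 2 (decimal)
Compute 9 ^ 2 = 81
81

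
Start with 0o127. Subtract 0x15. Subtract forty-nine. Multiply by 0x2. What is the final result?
Convert 0o127 (octal) → 1×64 + 2×8 + 7 = 87 (decimal)
Start: 87
Convert 0x15 (hexadecimal) → 1×16 + 5 = 21 (decimal)
87 - 21 = 66
Convert forty-nine (English words) → 49 (decimal)
66 - 49 = 17
Convert 0x2 (hexadecimal) → 2 (decimal)
17 × 2 = 34
34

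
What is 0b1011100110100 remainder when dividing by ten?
Convert 0b1011100110100 (binary) → 4096 + 1024 + 512 + 256 + 32 + 16 + 4 = 5940 (decimal)
Convert ten (English words) → 10 (decimal)
Compute 5940 mod 10 = 0
0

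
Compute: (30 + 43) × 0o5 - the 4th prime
Convert 0o5 (octal) → 5 (decimal)
Convert the 4th prime (prime index) → 7 (decimal)
Expression in decimal: (30 + 43) × 5 - 7
Parentheses first: 30 + 43 = 73
Multiply: 73 × 5 = 365
Subtract: 365 - 7 = 358
358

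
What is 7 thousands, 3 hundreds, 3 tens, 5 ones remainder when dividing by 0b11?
Convert 7 thousands, 3 hundreds, 3 tens, 5 ones (place-value notation) → 7×1000 + 3×100 + 3×10 + 5 = 7335 (decimal)
Convert 0b11 (binary) → 2 + 1 = 3 (decimal)
Compute 7335 mod 3 = 0
0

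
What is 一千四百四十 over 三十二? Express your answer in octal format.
Convert 一千四百四十 (Chinese numeral) → 1×1000 + 4×100 + 4×10 = 1440 (decimal)
Convert 三十二 (Chinese numeral) → 3×10 + 2 = 32 (decimal)
Compute 1440 ÷ 32 = 45
Convert 45 (decimal) → 45 = 5×8 + 5 → 0o55 (octal)
0o55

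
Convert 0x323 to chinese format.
Convert 0x323 (hexadecimal) → 3×256 + 2×16 + 3 = 803 (decimal)
Convert 803 (decimal) → 803 = 8×100 + 3 → 八百零三 (Chinese numeral)
八百零三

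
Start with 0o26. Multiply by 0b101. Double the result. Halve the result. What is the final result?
Convert 0o26 (octal) → 2×8 + 6 = 22 (decimal)
Start: 22
Convert 0b101 (binary) → 4 + 1 = 5 (decimal)
22 × 5 = 110
110 × 2 = 220
220 ÷ 2 = 110
110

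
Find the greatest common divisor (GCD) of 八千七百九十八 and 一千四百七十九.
Convert 八千七百九十八 (Chinese numeral) → 8×1000 + 7×100 + 9×10 + 8 = 8798 (decimal)
Convert 一千四百七十九 (Chinese numeral) → 1×1000 + 4×100 + 7×10 + 9 = 1479 (decimal)
Compute gcd(8798, 1479) = 1
1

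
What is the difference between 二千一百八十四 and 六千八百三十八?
Convert 二千一百八十四 (Chinese numeral) → 2×1000 + 1×100 + 8×10 + 4 = 2184 (decimal)
Convert 六千八百三十八 (Chinese numeral) → 6×1000 + 8×100 + 3×10 + 8 = 6838 (decimal)
Difference: |2184 - 6838| = 4654
4654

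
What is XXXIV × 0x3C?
Convert XXXIV (Roman numeral) → 10 + 10 + 10 + 4 = 34 (decimal)
Convert 0x3C (hexadecimal) → 3×16 + 12 = 60 (decimal)
Compute 34 × 60 = 2040
2040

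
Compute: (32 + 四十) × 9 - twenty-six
Convert 四十 (Chinese numeral) → 4×10 = 40 (decimal)
Convert twenty-six (English words) → 26 (decimal)
Expression in decimal: (32 + 40) × 9 - 26
Parentheses first: 32 + 40 = 72
Multiply: 72 × 9 = 648
Subtract: 648 - 26 = 622
622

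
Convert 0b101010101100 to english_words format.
Convert 0b101010101100 (binary) → 2048 + 512 + 128 + 32 + 8 + 4 = 2732 (decimal)
Convert 2732 (decimal) → 2732 = 2×1000 + 7×100 + 32 → two thousand seven hundred thirty-two (English words)
two thousand seven hundred thirty-two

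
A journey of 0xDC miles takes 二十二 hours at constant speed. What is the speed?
Convert 0xDC (hexadecimal) → 13×16 + 12 = 220 (decimal)
Convert 二十二 (Chinese numeral) → 2×10 + 2 = 22 (decimal)
Compute 220 ÷ 22 = 10
10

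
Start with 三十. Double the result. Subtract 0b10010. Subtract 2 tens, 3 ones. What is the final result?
Convert 三十 (Chinese numeral) → 3×10 = 30 (decimal)
Start: 30
30 × 2 = 60
Convert 0b10010 (binary) → 16 + 2 = 18 (decimal)
60 - 18 = 42
Convert 2 tens, 3 ones (place-value notation) → 2×10 + 3 = 23 (decimal)
42 - 23 = 19
19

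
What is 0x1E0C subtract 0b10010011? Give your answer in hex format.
Convert 0x1E0C (hexadecimal) → 1×4096 + 14×256 + 12 = 7692 (decimal)
Convert 0b10010011 (binary) → 128 + 16 + 2 + 1 = 147 (decimal)
Compute 7692 - 147 = 7545
Convert 7545 (decimal) → 7545 = 1×4096 + 13×256 + 7×16 + 9 → 0x1D79 (hexadecimal)
0x1D79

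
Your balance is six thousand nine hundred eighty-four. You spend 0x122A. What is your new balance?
Convert six thousand nine hundred eighty-four (English words) → 6×1000 + 9×100 + 84 = 6984 (decimal)
Convert 0x122A (hexadecimal) → 1×4096 + 2×256 + 2×16 + 10 = 4650 (decimal)
Compute 6984 - 4650 = 2334
2334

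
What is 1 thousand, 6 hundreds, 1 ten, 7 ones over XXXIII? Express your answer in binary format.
Convert 1 thousand, 6 hundreds, 1 ten, 7 ones (place-value notation) → 1×1000 + 6×100 + 1×10 + 7 = 1617 (decimal)
Convert XXXIII (Roman numeral) → 10 + 10 + 10 + 1 + 1 + 1 = 33 (decimal)
Compute 1617 ÷ 33 = 49
Convert 49 (decimal) → 49 = 32 + 16 + 1 → 0b110001 (binary)
0b110001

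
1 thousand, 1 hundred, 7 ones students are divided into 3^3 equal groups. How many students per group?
Convert 1 thousand, 1 hundred, 7 ones (place-value notation) → 1×1000 + 1×100 + 7 = 1107 (decimal)
Convert 3^3 (power) → 27 (decimal)
Compute 1107 ÷ 27 = 41
41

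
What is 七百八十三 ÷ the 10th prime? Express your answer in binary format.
Convert 七百八十三 (Chinese numeral) → 7×100 + 8×10 + 3 = 783 (decimal)
Convert the 10th prime (prime index) → 29 (decimal)
Compute 783 ÷ 29 = 27
Convert 27 (decimal) → 27 = 16 + 8 + 2 + 1 → 0b11011 (binary)
0b11011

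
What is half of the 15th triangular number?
The 15th triangular number = 15×16/2 = 120
Compute 120 ÷ 2 = 60
60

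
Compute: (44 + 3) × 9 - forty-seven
Convert forty-seven (English words) → 47 (decimal)
Expression in decimal: (44 + 3) × 9 - 47
Parentheses first: 44 + 3 = 47
Multiply: 47 × 9 = 423
Subtract: 423 - 47 = 376
376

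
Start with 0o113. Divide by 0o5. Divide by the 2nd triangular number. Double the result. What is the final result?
Convert 0o113 (octal) → 1×64 + 1×8 + 3 = 75 (decimal)
Start: 75
Convert 0o5 (octal) → 5 (decimal)
75 ÷ 5 = 15
Convert the 2nd triangular number (triangular index) → 2×3/2 = 3 (decimal)
15 ÷ 3 = 5
5 × 2 = 10
10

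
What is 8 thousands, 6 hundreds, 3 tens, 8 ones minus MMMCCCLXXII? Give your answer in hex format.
Convert 8 thousands, 6 hundreds, 3 tens, 8 ones (place-value notation) → 8×1000 + 6×100 + 3×10 + 8 = 8638 (decimal)
Convert MMMCCCLXXII (Roman numeral) → 1000 + 1000 + 1000 + 100 + 100 + 100 + 50 + 10 + 10 + 1 + 1 = 3372 (decimal)
Compute 8638 - 3372 = 5266
Convert 5266 (decimal) → 5266 = 1×4096 + 4×256 + 9×16 + 2 → 0x1492 (hexadecimal)
0x1492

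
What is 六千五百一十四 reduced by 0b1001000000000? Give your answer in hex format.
Convert 六千五百一十四 (Chinese numeral) → 6×1000 + 5×100 + 1×10 + 4 = 6514 (decimal)
Convert 0b1001000000000 (binary) → 4096 + 512 = 4608 (decimal)
Compute 6514 - 4608 = 1906
Convert 1906 (decimal) → 1906 = 7×256 + 7×16 + 2 → 0x772 (hexadecimal)
0x772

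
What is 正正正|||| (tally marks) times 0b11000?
Convert 正正正|||| (tally marks) → 5 + 5 + 5 + 4 = 19 (decimal)
Convert 0b11000 (binary) → 16 + 8 = 24 (decimal)
Compute 19 × 24 = 456
456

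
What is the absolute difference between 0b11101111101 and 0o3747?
Convert 0b11101111101 (binary) → 1024 + 512 + 256 + 64 + 32 + 16 + 8 + 4 + 1 = 1917 (decimal)
Convert 0o3747 (octal) → 3×512 + 7×64 + 4×8 + 7 = 2023 (decimal)
Compute |1917 - 2023| = 106
106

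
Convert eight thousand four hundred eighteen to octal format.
Convert eight thousand four hundred eighteen (English words) → 8×1000 + 4×100 + 18 = 8418 (decimal)
Convert 8418 (decimal) → 8418 = 2×4096 + 3×64 + 4×8 + 2 → 0o20342 (octal)
0o20342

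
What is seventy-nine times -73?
Convert seventy-nine (English words) → 79 (decimal)
Compute 79 × -73 = -5767
-5767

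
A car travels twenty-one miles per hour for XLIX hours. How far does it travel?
Convert twenty-one (English words) → 21 (decimal)
Convert XLIX (Roman numeral) → 40 + 9 = 49 (decimal)
Compute 21 × 49 = 1029
1029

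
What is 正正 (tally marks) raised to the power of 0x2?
Convert 正正 (tally marks) → 5 + 5 = 10 (decimal)
Convert 0x2 (hexadecimal) → 2 (decimal)
Compute 10 ^ 2 = 100
100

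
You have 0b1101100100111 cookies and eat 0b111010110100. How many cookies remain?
Convert 0b1101100100111 (binary) → 4096 + 2048 + 512 + 256 + 32 + 4 + 2 + 1 = 6951 (decimal)
Convert 0b111010110100 (binary) → 2048 + 1024 + 512 + 128 + 32 + 16 + 4 = 3764 (decimal)
Compute 6951 - 3764 = 3187
3187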